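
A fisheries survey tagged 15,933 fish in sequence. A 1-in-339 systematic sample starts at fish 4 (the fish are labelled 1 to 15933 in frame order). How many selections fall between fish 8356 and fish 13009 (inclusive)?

k = 339
First selection ≥ 8356: 4 + ⌈(8356−4)/339⌉·339 = 4 + 25×339 = 8479
Last selection ≤ 13009: 4 + ⌊(13009−4)/339⌋·339 = 4 + 38×339 = 12886
Count = 38 − 25 + 1 = 14

14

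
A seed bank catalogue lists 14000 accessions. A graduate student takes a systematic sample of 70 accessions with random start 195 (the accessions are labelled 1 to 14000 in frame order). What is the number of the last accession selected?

k = 14000/70 = 200
70th selection = r + (70−1)·k = 195 + 69×200 = 195 + 13800 = 13995

13995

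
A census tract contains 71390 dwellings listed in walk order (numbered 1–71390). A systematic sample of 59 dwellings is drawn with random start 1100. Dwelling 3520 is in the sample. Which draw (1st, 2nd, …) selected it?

k = 71390/59 = 1210
position = (3520 − 1100)/1210 + 1 = 2420/1210 + 1 = 2 + 1 = 3

3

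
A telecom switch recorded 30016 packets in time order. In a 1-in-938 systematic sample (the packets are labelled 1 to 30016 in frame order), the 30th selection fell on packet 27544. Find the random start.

342

k = 938
r = 27544 − (30−1)×938 = 27544 − 27202 = 342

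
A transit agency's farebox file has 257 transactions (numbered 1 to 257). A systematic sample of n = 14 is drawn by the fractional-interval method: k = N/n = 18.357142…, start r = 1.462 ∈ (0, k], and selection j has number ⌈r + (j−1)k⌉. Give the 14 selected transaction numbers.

2, 20, 39, 57, 75, 94, 112, 130, 149, 167, 186, 204, 222, 241

j=1: r + 0k = 1.462 → ⌈·⌉ = 2
j=2: r + 1k = 19.819142… → ⌈·⌉ = 20
j=3: r + 2k = 38.176285… → ⌈·⌉ = 39
j=4: r + 3k = 56.533428… → ⌈·⌉ = 57
j=5: r + 4k = 74.890571… → ⌈·⌉ = 75
j=6: r + 5k = 93.247714… → ⌈·⌉ = 94
j=7: r + 6k = 111.604857… → ⌈·⌉ = 112
j=8: r + 7k = 129.962 → ⌈·⌉ = 130
j=9: r + 8k = 148.319142… → ⌈·⌉ = 149
j=10: r + 9k = 166.676285… → ⌈·⌉ = 167
j=11: r + 10k = 185.033428… → ⌈·⌉ = 186
j=12: r + 11k = 203.390571… → ⌈·⌉ = 204
j=13: r + 12k = 221.747714… → ⌈·⌉ = 222
j=14: r + 13k = 240.104857… → ⌈·⌉ = 241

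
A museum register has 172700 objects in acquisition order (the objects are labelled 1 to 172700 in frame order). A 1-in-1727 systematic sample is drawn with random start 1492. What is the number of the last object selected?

172465

k = 1727
100th selection = r + (100−1)·k = 1492 + 99×1727 = 1492 + 170973 = 172465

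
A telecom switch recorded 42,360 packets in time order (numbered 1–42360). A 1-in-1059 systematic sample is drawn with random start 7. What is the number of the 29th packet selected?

k = 1059
29th selection = r + (29−1)·k = 7 + 28×1059 = 7 + 29652 = 29659

29659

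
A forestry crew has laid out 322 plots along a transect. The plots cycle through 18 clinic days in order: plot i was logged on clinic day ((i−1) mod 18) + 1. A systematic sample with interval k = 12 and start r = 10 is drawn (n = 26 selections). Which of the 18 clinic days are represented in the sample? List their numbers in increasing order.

Consecutive selections differ by k = 12, so their clinic day numbers differ by 12 mod 18 = 12.
gcd(12, 18) = 6, so the sample visits 18/6 = 3 distinct residues mod 18.
Start 10 is clinic day 10; the clinic days hit are 4, 10, 16.

4, 10, 16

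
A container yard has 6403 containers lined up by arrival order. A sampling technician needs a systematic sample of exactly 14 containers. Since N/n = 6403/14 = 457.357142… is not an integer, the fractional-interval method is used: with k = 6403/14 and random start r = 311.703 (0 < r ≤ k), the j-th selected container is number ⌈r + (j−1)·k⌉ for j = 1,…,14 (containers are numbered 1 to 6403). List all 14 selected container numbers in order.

312, 770, 1227, 1684, 2142, 2599, 3056, 3514, 3971, 4428, 4886, 5343, 5800, 6258

j=1: r + 0k = 311.703 → ⌈·⌉ = 312
j=2: r + 1k = 769.060142… → ⌈·⌉ = 770
j=3: r + 2k = 1226.417285… → ⌈·⌉ = 1227
j=4: r + 3k = 1683.774428… → ⌈·⌉ = 1684
j=5: r + 4k = 2141.131571… → ⌈·⌉ = 2142
j=6: r + 5k = 2598.488714… → ⌈·⌉ = 2599
j=7: r + 6k = 3055.845857… → ⌈·⌉ = 3056
j=8: r + 7k = 3513.203 → ⌈·⌉ = 3514
j=9: r + 8k = 3970.560142… → ⌈·⌉ = 3971
j=10: r + 9k = 4427.917285… → ⌈·⌉ = 4428
j=11: r + 10k = 4885.274428… → ⌈·⌉ = 4886
j=12: r + 11k = 5342.631571… → ⌈·⌉ = 5343
j=13: r + 12k = 5799.988714… → ⌈·⌉ = 5800
j=14: r + 13k = 6257.345857… → ⌈·⌉ = 6258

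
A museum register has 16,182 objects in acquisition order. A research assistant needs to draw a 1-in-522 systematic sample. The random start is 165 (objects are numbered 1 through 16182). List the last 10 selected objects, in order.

11127, 11649, 12171, 12693, 13215, 13737, 14259, 14781, 15303, 15825

22nd selection = 165 + 21×522 = 11127
23rd: 11127 + 522 = 11649
24th: 11649 + 522 = 12171
25th: 12171 + 522 = 12693
26th: 12693 + 522 = 13215
27th: 13215 + 522 = 13737
28th: 13737 + 522 = 14259
29th: 14259 + 522 = 14781
30th: 14781 + 522 = 15303
31st: 15303 + 522 = 15825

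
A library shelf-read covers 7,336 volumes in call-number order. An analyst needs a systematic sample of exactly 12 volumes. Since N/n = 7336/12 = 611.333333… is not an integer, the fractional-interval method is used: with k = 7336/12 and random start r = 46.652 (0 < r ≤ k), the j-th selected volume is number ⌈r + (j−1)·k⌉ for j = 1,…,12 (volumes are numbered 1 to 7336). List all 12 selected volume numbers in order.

j=1: r + 0k = 46.652 → ⌈·⌉ = 47
j=2: r + 1k = 657.985333… → ⌈·⌉ = 658
j=3: r + 2k = 1269.318666… → ⌈·⌉ = 1270
j=4: r + 3k = 1880.652 → ⌈·⌉ = 1881
j=5: r + 4k = 2491.985333… → ⌈·⌉ = 2492
j=6: r + 5k = 3103.318666… → ⌈·⌉ = 3104
j=7: r + 6k = 3714.652 → ⌈·⌉ = 3715
j=8: r + 7k = 4325.985333… → ⌈·⌉ = 4326
j=9: r + 8k = 4937.318666… → ⌈·⌉ = 4938
j=10: r + 9k = 5548.652 → ⌈·⌉ = 5549
j=11: r + 10k = 6159.985333… → ⌈·⌉ = 6160
j=12: r + 11k = 6771.318666… → ⌈·⌉ = 6772

47, 658, 1270, 1881, 2492, 3104, 3715, 4326, 4938, 5549, 6160, 6772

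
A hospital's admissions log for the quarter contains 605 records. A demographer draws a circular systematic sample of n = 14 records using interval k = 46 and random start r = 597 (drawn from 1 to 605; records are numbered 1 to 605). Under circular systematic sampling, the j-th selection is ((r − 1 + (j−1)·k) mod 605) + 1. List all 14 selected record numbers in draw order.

597, 38, 84, 130, 176, 222, 268, 314, 360, 406, 452, 498, 544, 590

Selection 1: 597
Selection 2: 597 + 46 = 643 → 643 − 605 = 38
Selection 3: 38 + 46 = 84
Selection 4: 84 + 46 = 130
Selection 5: 130 + 46 = 176
Selection 6: 176 + 46 = 222
Selection 7: 222 + 46 = 268
Selection 8: 268 + 46 = 314
Selection 9: 314 + 46 = 360
Selection 10: 360 + 46 = 406
Selection 11: 406 + 46 = 452
Selection 12: 452 + 46 = 498
Selection 13: 498 + 46 = 544
Selection 14: 544 + 46 = 590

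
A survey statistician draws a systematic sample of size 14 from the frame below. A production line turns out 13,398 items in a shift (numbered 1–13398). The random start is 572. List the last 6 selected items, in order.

8228, 9185, 10142, 11099, 12056, 13013

k = N/n = 13398/14 = 957
9th selection = 572 + 8×957 = 8228
10th: 8228 + 957 = 9185
11th: 9185 + 957 = 10142
12th: 10142 + 957 = 11099
13th: 11099 + 957 = 12056
14th: 12056 + 957 = 13013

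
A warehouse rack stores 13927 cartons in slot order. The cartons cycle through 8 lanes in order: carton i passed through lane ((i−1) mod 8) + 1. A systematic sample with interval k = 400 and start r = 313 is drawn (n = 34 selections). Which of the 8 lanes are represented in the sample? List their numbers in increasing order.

1

Consecutive selections differ by k = 400, so their lane numbers differ by 400 mod 8 = 0.
gcd(400, 8) = 8, so the sample visits 8/8 = 1 distinct residues mod 8.
Start 313 is lane 1; the lanes hit are 1.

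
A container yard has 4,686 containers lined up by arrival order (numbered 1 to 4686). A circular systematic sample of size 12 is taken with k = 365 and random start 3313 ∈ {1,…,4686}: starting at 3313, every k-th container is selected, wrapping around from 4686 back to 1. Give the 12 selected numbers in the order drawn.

3313, 3678, 4043, 4408, 87, 452, 817, 1182, 1547, 1912, 2277, 2642

Selection 1: 3313
Selection 2: 3313 + 365 = 3678
Selection 3: 3678 + 365 = 4043
Selection 4: 4043 + 365 = 4408
Selection 5: 4408 + 365 = 4773 → 4773 − 4686 = 87
Selection 6: 87 + 365 = 452
Selection 7: 452 + 365 = 817
Selection 8: 817 + 365 = 1182
Selection 9: 1182 + 365 = 1547
Selection 10: 1547 + 365 = 1912
Selection 11: 1912 + 365 = 2277
Selection 12: 2277 + 365 = 2642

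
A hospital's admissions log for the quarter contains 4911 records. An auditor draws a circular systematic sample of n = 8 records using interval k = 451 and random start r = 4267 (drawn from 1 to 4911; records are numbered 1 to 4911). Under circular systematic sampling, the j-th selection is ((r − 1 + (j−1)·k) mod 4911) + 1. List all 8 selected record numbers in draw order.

4267, 4718, 258, 709, 1160, 1611, 2062, 2513

Selection 1: 4267
Selection 2: 4267 + 451 = 4718
Selection 3: 4718 + 451 = 5169 → 5169 − 4911 = 258
Selection 4: 258 + 451 = 709
Selection 5: 709 + 451 = 1160
Selection 6: 1160 + 451 = 1611
Selection 7: 1611 + 451 = 2062
Selection 8: 2062 + 451 = 2513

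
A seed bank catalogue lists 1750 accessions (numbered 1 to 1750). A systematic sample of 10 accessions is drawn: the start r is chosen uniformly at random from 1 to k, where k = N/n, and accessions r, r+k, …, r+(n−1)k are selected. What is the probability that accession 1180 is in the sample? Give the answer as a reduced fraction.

1/175

k = 1750/10 = 175.
Accession 1180 is selected iff r ≡ 1180 (mod 175); exactly one such r in {1,…,175}.
Inclusion probability = 1/175.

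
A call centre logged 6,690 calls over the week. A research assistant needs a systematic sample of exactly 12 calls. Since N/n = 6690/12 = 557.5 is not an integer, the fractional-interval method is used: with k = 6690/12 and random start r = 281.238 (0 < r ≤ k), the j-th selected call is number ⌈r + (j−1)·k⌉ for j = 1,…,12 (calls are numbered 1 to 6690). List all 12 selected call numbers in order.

j=1: r + 0k = 281.238 → ⌈·⌉ = 282
j=2: r + 1k = 838.738 → ⌈·⌉ = 839
j=3: r + 2k = 1396.238 → ⌈·⌉ = 1397
j=4: r + 3k = 1953.738 → ⌈·⌉ = 1954
j=5: r + 4k = 2511.238 → ⌈·⌉ = 2512
j=6: r + 5k = 3068.738 → ⌈·⌉ = 3069
j=7: r + 6k = 3626.238 → ⌈·⌉ = 3627
j=8: r + 7k = 4183.738 → ⌈·⌉ = 4184
j=9: r + 8k = 4741.238 → ⌈·⌉ = 4742
j=10: r + 9k = 5298.738 → ⌈·⌉ = 5299
j=11: r + 10k = 5856.238 → ⌈·⌉ = 5857
j=12: r + 11k = 6413.738 → ⌈·⌉ = 6414

282, 839, 1397, 1954, 2512, 3069, 3627, 4184, 4742, 5299, 5857, 6414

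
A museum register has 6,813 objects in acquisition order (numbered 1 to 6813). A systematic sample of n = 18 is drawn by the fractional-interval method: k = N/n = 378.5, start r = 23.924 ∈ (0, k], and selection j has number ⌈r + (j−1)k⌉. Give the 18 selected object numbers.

24, 403, 781, 1160, 1538, 1917, 2295, 2674, 3052, 3431, 3809, 4188, 4566, 4945, 5323, 5702, 6080, 6459

j=1: r + 0k = 23.924 → ⌈·⌉ = 24
j=2: r + 1k = 402.424 → ⌈·⌉ = 403
j=3: r + 2k = 780.924 → ⌈·⌉ = 781
j=4: r + 3k = 1159.424 → ⌈·⌉ = 1160
j=5: r + 4k = 1537.924 → ⌈·⌉ = 1538
j=6: r + 5k = 1916.424 → ⌈·⌉ = 1917
j=7: r + 6k = 2294.924 → ⌈·⌉ = 2295
j=8: r + 7k = 2673.424 → ⌈·⌉ = 2674
j=9: r + 8k = 3051.924 → ⌈·⌉ = 3052
j=10: r + 9k = 3430.424 → ⌈·⌉ = 3431
j=11: r + 10k = 3808.924 → ⌈·⌉ = 3809
j=12: r + 11k = 4187.424 → ⌈·⌉ = 4188
j=13: r + 12k = 4565.924 → ⌈·⌉ = 4566
j=14: r + 13k = 4944.424 → ⌈·⌉ = 4945
j=15: r + 14k = 5322.924 → ⌈·⌉ = 5323
j=16: r + 15k = 5701.424 → ⌈·⌉ = 5702
j=17: r + 16k = 6079.924 → ⌈·⌉ = 6080
j=18: r + 17k = 6458.424 → ⌈·⌉ = 6459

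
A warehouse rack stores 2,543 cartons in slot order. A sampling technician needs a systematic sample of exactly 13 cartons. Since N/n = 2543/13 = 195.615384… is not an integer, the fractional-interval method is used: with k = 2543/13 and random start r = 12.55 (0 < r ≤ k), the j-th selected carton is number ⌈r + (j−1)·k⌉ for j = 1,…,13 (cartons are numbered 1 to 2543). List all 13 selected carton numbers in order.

13, 209, 404, 600, 796, 991, 1187, 1382, 1578, 1774, 1969, 2165, 2360

j=1: r + 0k = 12.55 → ⌈·⌉ = 13
j=2: r + 1k = 208.165384… → ⌈·⌉ = 209
j=3: r + 2k = 403.780769… → ⌈·⌉ = 404
j=4: r + 3k = 599.396153… → ⌈·⌉ = 600
j=5: r + 4k = 795.011538… → ⌈·⌉ = 796
j=6: r + 5k = 990.626923… → ⌈·⌉ = 991
j=7: r + 6k = 1186.242307… → ⌈·⌉ = 1187
j=8: r + 7k = 1381.857692… → ⌈·⌉ = 1382
j=9: r + 8k = 1577.473076… → ⌈·⌉ = 1578
j=10: r + 9k = 1773.088461… → ⌈·⌉ = 1774
j=11: r + 10k = 1968.703846… → ⌈·⌉ = 1969
j=12: r + 11k = 2164.319230… → ⌈·⌉ = 2165
j=13: r + 12k = 2359.934615… → ⌈·⌉ = 2360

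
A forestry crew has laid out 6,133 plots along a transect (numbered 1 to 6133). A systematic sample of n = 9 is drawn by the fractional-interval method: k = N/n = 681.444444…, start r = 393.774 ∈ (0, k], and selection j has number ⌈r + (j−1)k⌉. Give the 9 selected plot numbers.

394, 1076, 1757, 2439, 3120, 3801, 4483, 5164, 5846

j=1: r + 0k = 393.774 → ⌈·⌉ = 394
j=2: r + 1k = 1075.218444… → ⌈·⌉ = 1076
j=3: r + 2k = 1756.662888… → ⌈·⌉ = 1757
j=4: r + 3k = 2438.107333… → ⌈·⌉ = 2439
j=5: r + 4k = 3119.551777… → ⌈·⌉ = 3120
j=6: r + 5k = 3800.996222… → ⌈·⌉ = 3801
j=7: r + 6k = 4482.440666… → ⌈·⌉ = 4483
j=8: r + 7k = 5163.885111… → ⌈·⌉ = 5164
j=9: r + 8k = 5845.329555… → ⌈·⌉ = 5846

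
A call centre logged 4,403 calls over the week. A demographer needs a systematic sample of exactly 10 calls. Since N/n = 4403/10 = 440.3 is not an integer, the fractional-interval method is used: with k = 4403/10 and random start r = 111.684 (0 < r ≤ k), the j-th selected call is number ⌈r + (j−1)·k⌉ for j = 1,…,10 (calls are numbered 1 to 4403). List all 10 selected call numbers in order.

j=1: r + 0k = 111.684 → ⌈·⌉ = 112
j=2: r + 1k = 551.984 → ⌈·⌉ = 552
j=3: r + 2k = 992.284 → ⌈·⌉ = 993
j=4: r + 3k = 1432.584 → ⌈·⌉ = 1433
j=5: r + 4k = 1872.884 → ⌈·⌉ = 1873
j=6: r + 5k = 2313.184 → ⌈·⌉ = 2314
j=7: r + 6k = 2753.484 → ⌈·⌉ = 2754
j=8: r + 7k = 3193.784 → ⌈·⌉ = 3194
j=9: r + 8k = 3634.084 → ⌈·⌉ = 3635
j=10: r + 9k = 4074.384 → ⌈·⌉ = 4075

112, 552, 993, 1433, 1873, 2314, 2754, 3194, 3635, 4075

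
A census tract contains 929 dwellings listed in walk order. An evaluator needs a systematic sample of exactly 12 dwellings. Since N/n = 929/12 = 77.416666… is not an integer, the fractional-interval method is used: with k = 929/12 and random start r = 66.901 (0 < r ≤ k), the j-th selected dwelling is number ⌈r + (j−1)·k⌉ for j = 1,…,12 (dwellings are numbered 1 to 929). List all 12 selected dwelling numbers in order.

j=1: r + 0k = 66.901 → ⌈·⌉ = 67
j=2: r + 1k = 144.317666… → ⌈·⌉ = 145
j=3: r + 2k = 221.734333… → ⌈·⌉ = 222
j=4: r + 3k = 299.151 → ⌈·⌉ = 300
j=5: r + 4k = 376.567666… → ⌈·⌉ = 377
j=6: r + 5k = 453.984333… → ⌈·⌉ = 454
j=7: r + 6k = 531.401 → ⌈·⌉ = 532
j=8: r + 7k = 608.817666… → ⌈·⌉ = 609
j=9: r + 8k = 686.234333… → ⌈·⌉ = 687
j=10: r + 9k = 763.651 → ⌈·⌉ = 764
j=11: r + 10k = 841.067666… → ⌈·⌉ = 842
j=12: r + 11k = 918.484333… → ⌈·⌉ = 919

67, 145, 222, 300, 377, 454, 532, 609, 687, 764, 842, 919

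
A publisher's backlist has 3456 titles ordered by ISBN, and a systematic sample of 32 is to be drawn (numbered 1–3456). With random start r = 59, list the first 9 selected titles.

k = N/n = 3456/32 = 108
title 1: 59
title 2: 59 + 108 = 167
title 3: 167 + 108 = 275
title 4: 275 + 108 = 383
title 5: 383 + 108 = 491
title 6: 491 + 108 = 599
title 7: 599 + 108 = 707
title 8: 707 + 108 = 815
title 9: 815 + 108 = 923

59, 167, 275, 383, 491, 599, 707, 815, 923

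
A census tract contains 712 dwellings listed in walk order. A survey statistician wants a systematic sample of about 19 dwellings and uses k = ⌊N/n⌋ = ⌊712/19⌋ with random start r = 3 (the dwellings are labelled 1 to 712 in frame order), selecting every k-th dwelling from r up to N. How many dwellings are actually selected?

20

k = ⌊712/19⌋ = 37
Achieved size = ⌊(712 − 3)/37⌋ + 1 = ⌊709/37⌋ + 1 = 19 + 1 = 20
(last selection: 3 + 19×37 = 706 ≤ 712; next would be 743 > 712)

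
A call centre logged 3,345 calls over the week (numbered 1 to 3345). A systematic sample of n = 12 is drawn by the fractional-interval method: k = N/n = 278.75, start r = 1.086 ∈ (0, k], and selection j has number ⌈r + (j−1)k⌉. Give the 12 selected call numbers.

j=1: r + 0k = 1.086 → ⌈·⌉ = 2
j=2: r + 1k = 279.836 → ⌈·⌉ = 280
j=3: r + 2k = 558.586 → ⌈·⌉ = 559
j=4: r + 3k = 837.336 → ⌈·⌉ = 838
j=5: r + 4k = 1116.086 → ⌈·⌉ = 1117
j=6: r + 5k = 1394.836 → ⌈·⌉ = 1395
j=7: r + 6k = 1673.586 → ⌈·⌉ = 1674
j=8: r + 7k = 1952.336 → ⌈·⌉ = 1953
j=9: r + 8k = 2231.086 → ⌈·⌉ = 2232
j=10: r + 9k = 2509.836 → ⌈·⌉ = 2510
j=11: r + 10k = 2788.586 → ⌈·⌉ = 2789
j=12: r + 11k = 3067.336 → ⌈·⌉ = 3068

2, 280, 559, 838, 1117, 1395, 1674, 1953, 2232, 2510, 2789, 3068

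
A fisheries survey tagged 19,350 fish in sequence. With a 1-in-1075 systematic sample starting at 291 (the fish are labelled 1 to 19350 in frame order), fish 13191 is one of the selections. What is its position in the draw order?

13

k = 1075
position = (13191 − 291)/1075 + 1 = 12900/1075 + 1 = 12 + 1 = 13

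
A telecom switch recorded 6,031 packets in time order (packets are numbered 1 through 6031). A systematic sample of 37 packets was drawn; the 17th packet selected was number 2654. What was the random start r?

46

k = 6031/37 = 163
r = 2654 − (17−1)×163 = 2654 − 2608 = 46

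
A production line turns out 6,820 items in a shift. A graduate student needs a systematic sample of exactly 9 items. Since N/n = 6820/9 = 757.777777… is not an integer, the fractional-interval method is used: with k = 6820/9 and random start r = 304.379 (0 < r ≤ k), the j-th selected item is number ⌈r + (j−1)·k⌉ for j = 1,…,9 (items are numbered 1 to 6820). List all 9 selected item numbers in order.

305, 1063, 1820, 2578, 3336, 4094, 4852, 5609, 6367

j=1: r + 0k = 304.379 → ⌈·⌉ = 305
j=2: r + 1k = 1062.156777… → ⌈·⌉ = 1063
j=3: r + 2k = 1819.934555… → ⌈·⌉ = 1820
j=4: r + 3k = 2577.712333… → ⌈·⌉ = 2578
j=5: r + 4k = 3335.490111… → ⌈·⌉ = 3336
j=6: r + 5k = 4093.267888… → ⌈·⌉ = 4094
j=7: r + 6k = 4851.045666… → ⌈·⌉ = 4852
j=8: r + 7k = 5608.823444… → ⌈·⌉ = 5609
j=9: r + 8k = 6366.601222… → ⌈·⌉ = 6367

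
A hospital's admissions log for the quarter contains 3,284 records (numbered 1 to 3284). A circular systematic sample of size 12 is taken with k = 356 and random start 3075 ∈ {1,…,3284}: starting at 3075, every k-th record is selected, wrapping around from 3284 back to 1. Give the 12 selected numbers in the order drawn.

Selection 1: 3075
Selection 2: 3075 + 356 = 3431 → 3431 − 3284 = 147
Selection 3: 147 + 356 = 503
Selection 4: 503 + 356 = 859
Selection 5: 859 + 356 = 1215
Selection 6: 1215 + 356 = 1571
Selection 7: 1571 + 356 = 1927
Selection 8: 1927 + 356 = 2283
Selection 9: 2283 + 356 = 2639
Selection 10: 2639 + 356 = 2995
Selection 11: 2995 + 356 = 3351 → 3351 − 3284 = 67
Selection 12: 67 + 356 = 423

3075, 147, 503, 859, 1215, 1571, 1927, 2283, 2639, 2995, 67, 423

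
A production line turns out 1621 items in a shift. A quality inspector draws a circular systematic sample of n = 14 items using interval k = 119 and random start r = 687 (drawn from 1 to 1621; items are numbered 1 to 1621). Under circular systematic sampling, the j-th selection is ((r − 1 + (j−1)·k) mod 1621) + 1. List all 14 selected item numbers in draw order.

687, 806, 925, 1044, 1163, 1282, 1401, 1520, 18, 137, 256, 375, 494, 613

Selection 1: 687
Selection 2: 687 + 119 = 806
Selection 3: 806 + 119 = 925
Selection 4: 925 + 119 = 1044
Selection 5: 1044 + 119 = 1163
Selection 6: 1163 + 119 = 1282
Selection 7: 1282 + 119 = 1401
Selection 8: 1401 + 119 = 1520
Selection 9: 1520 + 119 = 1639 → 1639 − 1621 = 18
Selection 10: 18 + 119 = 137
Selection 11: 137 + 119 = 256
Selection 12: 256 + 119 = 375
Selection 13: 375 + 119 = 494
Selection 14: 494 + 119 = 613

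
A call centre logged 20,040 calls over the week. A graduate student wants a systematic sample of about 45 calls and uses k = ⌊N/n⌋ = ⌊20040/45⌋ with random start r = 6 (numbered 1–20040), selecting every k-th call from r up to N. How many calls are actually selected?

k = ⌊20040/45⌋ = 445
Achieved size = ⌊(20040 − 6)/445⌋ + 1 = ⌊20034/445⌋ + 1 = 45 + 1 = 46
(last selection: 6 + 45×445 = 20031 ≤ 20040; next would be 20476 > 20040)

46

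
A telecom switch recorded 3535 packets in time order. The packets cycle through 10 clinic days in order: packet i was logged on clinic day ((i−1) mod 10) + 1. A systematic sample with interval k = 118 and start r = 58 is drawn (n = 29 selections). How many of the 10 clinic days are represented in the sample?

Consecutive selections differ by k = 118, so their clinic day numbers differ by 118 mod 10 = 8.
gcd(118, 10) = 2, so the sample visits 10/2 = 5 distinct residues mod 10.
Start 58 is clinic day 8; the clinic days hit are 2, 4, 6, 8, 10.

5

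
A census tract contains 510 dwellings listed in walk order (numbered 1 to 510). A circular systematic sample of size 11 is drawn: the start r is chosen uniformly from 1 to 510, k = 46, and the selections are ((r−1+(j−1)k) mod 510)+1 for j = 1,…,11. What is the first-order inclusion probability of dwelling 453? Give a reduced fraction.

For each position j, as r ranges over 1…510 the j-th selection hits every dwelling exactly once, so dwelling 453 is selected for exactly 11 of the 510 starts.
Inclusion probability = 11/510.

11/510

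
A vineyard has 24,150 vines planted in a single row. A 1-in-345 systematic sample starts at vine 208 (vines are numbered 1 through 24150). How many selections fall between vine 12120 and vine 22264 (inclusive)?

k = 345
First selection ≥ 12120: 208 + ⌈(12120−208)/345⌉·345 = 208 + 35×345 = 12283
Last selection ≤ 22264: 208 + ⌊(22264−208)/345⌋·345 = 208 + 63×345 = 21943
Count = 63 − 35 + 1 = 29

29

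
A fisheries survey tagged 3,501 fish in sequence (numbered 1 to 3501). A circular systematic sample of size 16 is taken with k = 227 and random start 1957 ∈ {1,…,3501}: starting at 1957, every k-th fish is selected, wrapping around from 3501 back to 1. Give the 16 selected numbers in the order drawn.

1957, 2184, 2411, 2638, 2865, 3092, 3319, 45, 272, 499, 726, 953, 1180, 1407, 1634, 1861

Selection 1: 1957
Selection 2: 1957 + 227 = 2184
Selection 3: 2184 + 227 = 2411
Selection 4: 2411 + 227 = 2638
Selection 5: 2638 + 227 = 2865
Selection 6: 2865 + 227 = 3092
Selection 7: 3092 + 227 = 3319
Selection 8: 3319 + 227 = 3546 → 3546 − 3501 = 45
Selection 9: 45 + 227 = 272
Selection 10: 272 + 227 = 499
Selection 11: 499 + 227 = 726
Selection 12: 726 + 227 = 953
Selection 13: 953 + 227 = 1180
Selection 14: 1180 + 227 = 1407
Selection 15: 1407 + 227 = 1634
Selection 16: 1634 + 227 = 1861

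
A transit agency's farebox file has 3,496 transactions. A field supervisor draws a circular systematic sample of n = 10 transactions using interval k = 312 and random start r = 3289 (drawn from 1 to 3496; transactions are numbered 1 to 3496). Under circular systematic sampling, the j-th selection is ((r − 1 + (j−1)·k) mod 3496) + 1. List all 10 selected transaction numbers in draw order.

3289, 105, 417, 729, 1041, 1353, 1665, 1977, 2289, 2601

Selection 1: 3289
Selection 2: 3289 + 312 = 3601 → 3601 − 3496 = 105
Selection 3: 105 + 312 = 417
Selection 4: 417 + 312 = 729
Selection 5: 729 + 312 = 1041
Selection 6: 1041 + 312 = 1353
Selection 7: 1353 + 312 = 1665
Selection 8: 1665 + 312 = 1977
Selection 9: 1977 + 312 = 2289
Selection 10: 2289 + 312 = 2601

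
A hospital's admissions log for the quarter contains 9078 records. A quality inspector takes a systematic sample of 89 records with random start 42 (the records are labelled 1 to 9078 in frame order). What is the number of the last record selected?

k = 9078/89 = 102
89th selection = r + (89−1)·k = 42 + 88×102 = 42 + 8976 = 9018

9018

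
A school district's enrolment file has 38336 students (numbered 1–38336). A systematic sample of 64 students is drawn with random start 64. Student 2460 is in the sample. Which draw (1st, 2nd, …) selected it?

k = 38336/64 = 599
position = (2460 − 64)/599 + 1 = 2396/599 + 1 = 4 + 1 = 5

5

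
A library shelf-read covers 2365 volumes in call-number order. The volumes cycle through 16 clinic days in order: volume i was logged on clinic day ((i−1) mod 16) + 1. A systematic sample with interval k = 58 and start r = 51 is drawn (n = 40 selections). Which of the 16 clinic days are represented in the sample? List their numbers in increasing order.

Consecutive selections differ by k = 58, so their clinic day numbers differ by 58 mod 16 = 10.
gcd(58, 16) = 2, so the sample visits 16/2 = 8 distinct residues mod 16.
Start 51 is clinic day 3; the clinic days hit are 1, 3, 5, 7, 9, 11, 13, 15.

1, 3, 5, 7, 9, 11, 13, 15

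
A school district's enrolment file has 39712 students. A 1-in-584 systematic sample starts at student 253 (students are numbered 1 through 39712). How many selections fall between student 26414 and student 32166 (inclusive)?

k = 584
First selection ≥ 26414: 253 + ⌈(26414−253)/584⌉·584 = 253 + 45×584 = 26533
Last selection ≤ 32166: 253 + ⌊(32166−253)/584⌋·584 = 253 + 54×584 = 31789
Count = 54 − 45 + 1 = 10

10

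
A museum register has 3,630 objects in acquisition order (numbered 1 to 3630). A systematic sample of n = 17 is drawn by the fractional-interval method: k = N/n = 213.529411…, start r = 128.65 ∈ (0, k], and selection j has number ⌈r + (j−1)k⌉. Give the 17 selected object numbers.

129, 343, 556, 770, 983, 1197, 1410, 1624, 1837, 2051, 2264, 2478, 2692, 2905, 3119, 3332, 3546

j=1: r + 0k = 128.65 → ⌈·⌉ = 129
j=2: r + 1k = 342.179411… → ⌈·⌉ = 343
j=3: r + 2k = 555.708823… → ⌈·⌉ = 556
j=4: r + 3k = 769.238235… → ⌈·⌉ = 770
j=5: r + 4k = 982.767647… → ⌈·⌉ = 983
j=6: r + 5k = 1196.297058… → ⌈·⌉ = 1197
j=7: r + 6k = 1409.826470… → ⌈·⌉ = 1410
j=8: r + 7k = 1623.355882… → ⌈·⌉ = 1624
j=9: r + 8k = 1836.885294… → ⌈·⌉ = 1837
j=10: r + 9k = 2050.414705… → ⌈·⌉ = 2051
j=11: r + 10k = 2263.944117… → ⌈·⌉ = 2264
j=12: r + 11k = 2477.473529… → ⌈·⌉ = 2478
j=13: r + 12k = 2691.002941… → ⌈·⌉ = 2692
j=14: r + 13k = 2904.532352… → ⌈·⌉ = 2905
j=15: r + 14k = 3118.061764… → ⌈·⌉ = 3119
j=16: r + 15k = 3331.591176… → ⌈·⌉ = 3332
j=17: r + 16k = 3545.120588… → ⌈·⌉ = 3546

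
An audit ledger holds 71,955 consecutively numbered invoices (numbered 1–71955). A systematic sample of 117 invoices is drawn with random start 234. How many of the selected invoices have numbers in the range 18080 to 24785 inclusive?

k = 71955/117 = 615
First selection ≥ 18080: 234 + ⌈(18080−234)/615⌉·615 = 234 + 30×615 = 18684
Last selection ≤ 24785: 234 + ⌊(24785−234)/615⌋·615 = 234 + 39×615 = 24219
Count = 39 − 30 + 1 = 10

10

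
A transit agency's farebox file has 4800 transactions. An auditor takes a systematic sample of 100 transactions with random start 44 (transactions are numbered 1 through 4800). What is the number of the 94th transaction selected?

k = 4800/100 = 48
94th selection = r + (94−1)·k = 44 + 93×48 = 44 + 4464 = 4508

4508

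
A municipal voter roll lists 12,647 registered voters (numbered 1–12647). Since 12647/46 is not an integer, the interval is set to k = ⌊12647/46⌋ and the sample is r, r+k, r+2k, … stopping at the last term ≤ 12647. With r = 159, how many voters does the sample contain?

k = ⌊12647/46⌋ = 274
Achieved size = ⌊(12647 − 159)/274⌋ + 1 = ⌊12488/274⌋ + 1 = 45 + 1 = 46
(last selection: 159 + 45×274 = 12489 ≤ 12647; next would be 12763 > 12647)

46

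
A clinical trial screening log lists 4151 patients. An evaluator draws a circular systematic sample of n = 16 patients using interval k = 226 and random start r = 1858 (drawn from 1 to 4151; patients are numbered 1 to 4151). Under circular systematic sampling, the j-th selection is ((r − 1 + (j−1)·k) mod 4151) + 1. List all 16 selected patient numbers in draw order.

Selection 1: 1858
Selection 2: 1858 + 226 = 2084
Selection 3: 2084 + 226 = 2310
Selection 4: 2310 + 226 = 2536
Selection 5: 2536 + 226 = 2762
Selection 6: 2762 + 226 = 2988
Selection 7: 2988 + 226 = 3214
Selection 8: 3214 + 226 = 3440
Selection 9: 3440 + 226 = 3666
Selection 10: 3666 + 226 = 3892
Selection 11: 3892 + 226 = 4118
Selection 12: 4118 + 226 = 4344 → 4344 − 4151 = 193
Selection 13: 193 + 226 = 419
Selection 14: 419 + 226 = 645
Selection 15: 645 + 226 = 871
Selection 16: 871 + 226 = 1097

1858, 2084, 2310, 2536, 2762, 2988, 3214, 3440, 3666, 3892, 4118, 193, 419, 645, 871, 1097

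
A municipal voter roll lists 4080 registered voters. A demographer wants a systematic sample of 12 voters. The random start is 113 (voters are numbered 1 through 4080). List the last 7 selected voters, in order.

k = N/n = 4080/12 = 340
6th selection = 113 + 5×340 = 1813
7th: 1813 + 340 = 2153
8th: 2153 + 340 = 2493
9th: 2493 + 340 = 2833
10th: 2833 + 340 = 3173
11th: 3173 + 340 = 3513
12th: 3513 + 340 = 3853

1813, 2153, 2493, 2833, 3173, 3513, 3853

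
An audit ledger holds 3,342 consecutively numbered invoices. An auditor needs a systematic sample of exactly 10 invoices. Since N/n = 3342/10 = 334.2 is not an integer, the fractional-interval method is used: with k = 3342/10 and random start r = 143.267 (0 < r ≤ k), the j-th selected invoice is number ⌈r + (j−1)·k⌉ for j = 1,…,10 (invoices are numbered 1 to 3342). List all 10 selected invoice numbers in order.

j=1: r + 0k = 143.267 → ⌈·⌉ = 144
j=2: r + 1k = 477.467 → ⌈·⌉ = 478
j=3: r + 2k = 811.667 → ⌈·⌉ = 812
j=4: r + 3k = 1145.867 → ⌈·⌉ = 1146
j=5: r + 4k = 1480.067 → ⌈·⌉ = 1481
j=6: r + 5k = 1814.267 → ⌈·⌉ = 1815
j=7: r + 6k = 2148.467 → ⌈·⌉ = 2149
j=8: r + 7k = 2482.667 → ⌈·⌉ = 2483
j=9: r + 8k = 2816.867 → ⌈·⌉ = 2817
j=10: r + 9k = 3151.067 → ⌈·⌉ = 3152

144, 478, 812, 1146, 1481, 1815, 2149, 2483, 2817, 3152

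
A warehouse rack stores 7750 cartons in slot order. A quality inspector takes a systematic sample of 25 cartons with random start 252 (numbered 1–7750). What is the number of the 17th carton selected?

k = 7750/25 = 310
17th selection = r + (17−1)·k = 252 + 16×310 = 252 + 4960 = 5212

5212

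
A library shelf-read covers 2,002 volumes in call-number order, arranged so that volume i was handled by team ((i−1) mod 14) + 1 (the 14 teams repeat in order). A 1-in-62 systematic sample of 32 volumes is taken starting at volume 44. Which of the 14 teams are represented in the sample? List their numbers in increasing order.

Consecutive selections differ by k = 62, so their team numbers differ by 62 mod 14 = 6.
gcd(62, 14) = 2, so the sample visits 14/2 = 7 distinct residues mod 14.
Start 44 is team 2; the teams hit are 2, 4, 6, 8, 10, 12, 14.

2, 4, 6, 8, 10, 12, 14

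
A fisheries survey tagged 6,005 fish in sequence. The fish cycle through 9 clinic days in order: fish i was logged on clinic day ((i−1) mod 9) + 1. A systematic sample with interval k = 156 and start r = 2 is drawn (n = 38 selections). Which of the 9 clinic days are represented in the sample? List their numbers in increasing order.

Consecutive selections differ by k = 156, so their clinic day numbers differ by 156 mod 9 = 3.
gcd(156, 9) = 3, so the sample visits 9/3 = 3 distinct residues mod 9.
Start 2 is clinic day 2; the clinic days hit are 2, 5, 8.

2, 5, 8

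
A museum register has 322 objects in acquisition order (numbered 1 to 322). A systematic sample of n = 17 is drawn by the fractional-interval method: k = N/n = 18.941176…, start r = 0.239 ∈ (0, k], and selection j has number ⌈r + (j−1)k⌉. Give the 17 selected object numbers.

j=1: r + 0k = 0.239 → ⌈·⌉ = 1
j=2: r + 1k = 19.180176… → ⌈·⌉ = 20
j=3: r + 2k = 38.121352… → ⌈·⌉ = 39
j=4: r + 3k = 57.062529… → ⌈·⌉ = 58
j=5: r + 4k = 76.003705… → ⌈·⌉ = 77
j=6: r + 5k = 94.944882… → ⌈·⌉ = 95
j=7: r + 6k = 113.886058… → ⌈·⌉ = 114
j=8: r + 7k = 132.827235… → ⌈·⌉ = 133
j=9: r + 8k = 151.768411… → ⌈·⌉ = 152
j=10: r + 9k = 170.709588… → ⌈·⌉ = 171
j=11: r + 10k = 189.650764… → ⌈·⌉ = 190
j=12: r + 11k = 208.591941… → ⌈·⌉ = 209
j=13: r + 12k = 227.533117… → ⌈·⌉ = 228
j=14: r + 13k = 246.474294… → ⌈·⌉ = 247
j=15: r + 14k = 265.415470… → ⌈·⌉ = 266
j=16: r + 15k = 284.356647… → ⌈·⌉ = 285
j=17: r + 16k = 303.297823… → ⌈·⌉ = 304

1, 20, 39, 58, 77, 95, 114, 133, 152, 171, 190, 209, 228, 247, 266, 285, 304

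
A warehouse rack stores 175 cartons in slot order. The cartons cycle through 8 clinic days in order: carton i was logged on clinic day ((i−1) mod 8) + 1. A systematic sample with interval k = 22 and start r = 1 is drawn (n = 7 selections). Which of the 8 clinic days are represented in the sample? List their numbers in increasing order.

1, 3, 5, 7

Consecutive selections differ by k = 22, so their clinic day numbers differ by 22 mod 8 = 6.
gcd(22, 8) = 2, so the sample visits 8/2 = 4 distinct residues mod 8.
Start 1 is clinic day 1; the clinic days hit are 1, 3, 5, 7.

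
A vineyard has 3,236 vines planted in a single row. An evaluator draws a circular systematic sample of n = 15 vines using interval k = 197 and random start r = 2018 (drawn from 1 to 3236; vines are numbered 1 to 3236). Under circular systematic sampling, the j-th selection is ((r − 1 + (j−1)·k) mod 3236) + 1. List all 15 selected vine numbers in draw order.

Selection 1: 2018
Selection 2: 2018 + 197 = 2215
Selection 3: 2215 + 197 = 2412
Selection 4: 2412 + 197 = 2609
Selection 5: 2609 + 197 = 2806
Selection 6: 2806 + 197 = 3003
Selection 7: 3003 + 197 = 3200
Selection 8: 3200 + 197 = 3397 → 3397 − 3236 = 161
Selection 9: 161 + 197 = 358
Selection 10: 358 + 197 = 555
Selection 11: 555 + 197 = 752
Selection 12: 752 + 197 = 949
Selection 13: 949 + 197 = 1146
Selection 14: 1146 + 197 = 1343
Selection 15: 1343 + 197 = 1540

2018, 2215, 2412, 2609, 2806, 3003, 3200, 161, 358, 555, 752, 949, 1146, 1343, 1540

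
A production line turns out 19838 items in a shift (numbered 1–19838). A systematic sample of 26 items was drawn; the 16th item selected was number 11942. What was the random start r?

k = 19838/26 = 763
r = 11942 − (16−1)×763 = 11942 − 11445 = 497

497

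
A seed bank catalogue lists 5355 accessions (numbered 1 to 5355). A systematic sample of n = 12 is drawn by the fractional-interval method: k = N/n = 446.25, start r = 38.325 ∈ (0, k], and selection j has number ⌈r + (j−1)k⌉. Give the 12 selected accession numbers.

39, 485, 931, 1378, 1824, 2270, 2716, 3163, 3609, 4055, 4501, 4948

j=1: r + 0k = 38.325 → ⌈·⌉ = 39
j=2: r + 1k = 484.575 → ⌈·⌉ = 485
j=3: r + 2k = 930.825 → ⌈·⌉ = 931
j=4: r + 3k = 1377.075 → ⌈·⌉ = 1378
j=5: r + 4k = 1823.325 → ⌈·⌉ = 1824
j=6: r + 5k = 2269.575 → ⌈·⌉ = 2270
j=7: r + 6k = 2715.825 → ⌈·⌉ = 2716
j=8: r + 7k = 3162.075 → ⌈·⌉ = 3163
j=9: r + 8k = 3608.325 → ⌈·⌉ = 3609
j=10: r + 9k = 4054.575 → ⌈·⌉ = 4055
j=11: r + 10k = 4500.825 → ⌈·⌉ = 4501
j=12: r + 11k = 4947.075 → ⌈·⌉ = 4948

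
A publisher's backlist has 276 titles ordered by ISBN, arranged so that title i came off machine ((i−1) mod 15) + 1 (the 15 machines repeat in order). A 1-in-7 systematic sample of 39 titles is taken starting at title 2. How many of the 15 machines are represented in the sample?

Consecutive selections differ by k = 7, so their machine numbers differ by 7 mod 15 = 7.
gcd(7, 15) = 1, so the sample visits 15/1 = 15 distinct residues mod 15.
Start 2 is machine 2; the machines hit are 1, 2, 3, 4, 5, 6, 7, 8, 9, 10, 11, 12, 13, 14, 15.

15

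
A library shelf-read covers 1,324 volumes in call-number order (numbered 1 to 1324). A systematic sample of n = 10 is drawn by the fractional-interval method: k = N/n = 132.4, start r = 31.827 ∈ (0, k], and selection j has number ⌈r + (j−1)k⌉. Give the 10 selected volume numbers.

j=1: r + 0k = 31.827 → ⌈·⌉ = 32
j=2: r + 1k = 164.227 → ⌈·⌉ = 165
j=3: r + 2k = 296.627 → ⌈·⌉ = 297
j=4: r + 3k = 429.027 → ⌈·⌉ = 430
j=5: r + 4k = 561.427 → ⌈·⌉ = 562
j=6: r + 5k = 693.827 → ⌈·⌉ = 694
j=7: r + 6k = 826.227 → ⌈·⌉ = 827
j=8: r + 7k = 958.627 → ⌈·⌉ = 959
j=9: r + 8k = 1091.027 → ⌈·⌉ = 1092
j=10: r + 9k = 1223.427 → ⌈·⌉ = 1224

32, 165, 297, 430, 562, 694, 827, 959, 1092, 1224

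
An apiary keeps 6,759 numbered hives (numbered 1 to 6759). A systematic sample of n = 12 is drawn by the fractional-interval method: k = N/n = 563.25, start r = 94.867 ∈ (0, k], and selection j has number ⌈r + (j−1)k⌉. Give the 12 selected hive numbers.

j=1: r + 0k = 94.867 → ⌈·⌉ = 95
j=2: r + 1k = 658.117 → ⌈·⌉ = 659
j=3: r + 2k = 1221.367 → ⌈·⌉ = 1222
j=4: r + 3k = 1784.617 → ⌈·⌉ = 1785
j=5: r + 4k = 2347.867 → ⌈·⌉ = 2348
j=6: r + 5k = 2911.117 → ⌈·⌉ = 2912
j=7: r + 6k = 3474.367 → ⌈·⌉ = 3475
j=8: r + 7k = 4037.617 → ⌈·⌉ = 4038
j=9: r + 8k = 4600.867 → ⌈·⌉ = 4601
j=10: r + 9k = 5164.117 → ⌈·⌉ = 5165
j=11: r + 10k = 5727.367 → ⌈·⌉ = 5728
j=12: r + 11k = 6290.617 → ⌈·⌉ = 6291

95, 659, 1222, 1785, 2348, 2912, 3475, 4038, 4601, 5165, 5728, 6291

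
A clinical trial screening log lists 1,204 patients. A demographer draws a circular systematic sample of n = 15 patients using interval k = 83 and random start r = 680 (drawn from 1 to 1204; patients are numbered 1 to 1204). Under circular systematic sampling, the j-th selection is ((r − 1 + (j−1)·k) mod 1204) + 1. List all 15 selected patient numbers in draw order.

Selection 1: 680
Selection 2: 680 + 83 = 763
Selection 3: 763 + 83 = 846
Selection 4: 846 + 83 = 929
Selection 5: 929 + 83 = 1012
Selection 6: 1012 + 83 = 1095
Selection 7: 1095 + 83 = 1178
Selection 8: 1178 + 83 = 1261 → 1261 − 1204 = 57
Selection 9: 57 + 83 = 140
Selection 10: 140 + 83 = 223
Selection 11: 223 + 83 = 306
Selection 12: 306 + 83 = 389
Selection 13: 389 + 83 = 472
Selection 14: 472 + 83 = 555
Selection 15: 555 + 83 = 638

680, 763, 846, 929, 1012, 1095, 1178, 57, 140, 223, 306, 389, 472, 555, 638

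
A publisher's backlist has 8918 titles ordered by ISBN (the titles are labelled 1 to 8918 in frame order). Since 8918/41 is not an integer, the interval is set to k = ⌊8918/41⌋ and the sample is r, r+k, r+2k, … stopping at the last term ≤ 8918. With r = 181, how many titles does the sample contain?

41

k = ⌊8918/41⌋ = 217
Achieved size = ⌊(8918 − 181)/217⌋ + 1 = ⌊8737/217⌋ + 1 = 40 + 1 = 41
(last selection: 181 + 40×217 = 8861 ≤ 8918; next would be 9078 > 8918)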